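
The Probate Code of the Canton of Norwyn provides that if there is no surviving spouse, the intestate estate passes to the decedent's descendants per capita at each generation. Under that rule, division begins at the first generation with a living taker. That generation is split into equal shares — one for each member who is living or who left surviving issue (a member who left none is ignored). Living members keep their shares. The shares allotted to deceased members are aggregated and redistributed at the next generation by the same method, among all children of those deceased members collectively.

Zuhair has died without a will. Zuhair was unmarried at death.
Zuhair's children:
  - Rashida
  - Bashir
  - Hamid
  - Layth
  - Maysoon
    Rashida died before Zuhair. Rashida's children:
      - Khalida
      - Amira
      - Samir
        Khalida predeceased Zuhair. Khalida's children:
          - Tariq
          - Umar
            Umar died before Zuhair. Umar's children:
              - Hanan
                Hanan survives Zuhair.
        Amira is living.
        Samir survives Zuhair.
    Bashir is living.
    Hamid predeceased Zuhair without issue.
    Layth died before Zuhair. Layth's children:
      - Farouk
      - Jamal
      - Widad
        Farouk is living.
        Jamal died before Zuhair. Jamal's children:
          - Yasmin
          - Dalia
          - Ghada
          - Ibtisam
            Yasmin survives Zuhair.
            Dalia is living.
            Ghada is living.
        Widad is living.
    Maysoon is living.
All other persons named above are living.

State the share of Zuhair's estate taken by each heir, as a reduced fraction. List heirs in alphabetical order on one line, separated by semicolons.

Amira 1/12; Bashir 1/4; Dalia 1/36; Farouk 1/12; Ghada 1/36; Hanan 1/36; Ibtisam 1/36; Maysoon 1/4; Samir 1/12; Tariq 1/36; Widad 1/12; Yasmin 1/36

There is no surviving spouse, so the entire estate passes to Zuhair's descendants per capita at each generation.
At generation 1 (Rashida, Bashir, Layth, Maysoon) there are 4 shares of (1)/4 = 1/4 each.
Living: Bashir and Maysoon — each takes 1/4.
Deceased: Rashida and Layth. Their combined 1/2 is pooled and carried to generation 2.
At generation 2 (Khalida, Amira, Samir, Farouk, Jamal, Widad) there are 6 shares of (1/2)/6 = 1/12 each.
Living: Amira, Samir, Farouk, and Widad — each takes 1/12.
Deceased: Khalida and Jamal. Their combined 1/6 is pooled and carried to generation 3.
At generation 3 (Tariq, Umar, Yasmin, Dalia, Ghada, Ibtisam) there are 6 shares of (1/6)/6 = 1/36 each.
Living: Tariq, Yasmin, Dalia, Ghada, and Ibtisam — each takes 1/36.
Deceased: Umar. That 1/36 share is carried to generation 4.
At generation 4 (Hanan) there are 1 shares of (1/36)/1 = 1/36 each.
Living: Hanan — each takes 1/36.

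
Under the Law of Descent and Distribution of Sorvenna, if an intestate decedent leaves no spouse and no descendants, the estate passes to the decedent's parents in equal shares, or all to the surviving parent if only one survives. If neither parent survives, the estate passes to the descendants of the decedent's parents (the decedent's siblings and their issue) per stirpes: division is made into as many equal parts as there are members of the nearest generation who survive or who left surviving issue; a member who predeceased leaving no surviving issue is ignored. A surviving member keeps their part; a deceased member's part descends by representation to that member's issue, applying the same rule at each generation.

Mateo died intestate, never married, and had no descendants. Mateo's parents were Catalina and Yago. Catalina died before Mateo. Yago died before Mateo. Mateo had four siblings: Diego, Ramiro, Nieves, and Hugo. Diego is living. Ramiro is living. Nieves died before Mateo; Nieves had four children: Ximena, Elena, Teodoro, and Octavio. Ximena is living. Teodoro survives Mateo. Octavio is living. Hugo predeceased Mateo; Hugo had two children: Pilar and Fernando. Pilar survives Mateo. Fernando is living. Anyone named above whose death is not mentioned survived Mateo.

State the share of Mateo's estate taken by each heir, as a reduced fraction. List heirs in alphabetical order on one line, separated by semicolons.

Neither parent survives and there are no descendants, so the estate passes to Mateo's siblings and their issue per stirpes.
The estate is divided into 4 equal shares of 1/4 among Diego, Ramiro, Nieves, Hugo.
Diego is living and takes 1/4.
Ramiro is living and takes 1/4.
Nieves predeceased; the 1/4 allotted to Nieves's branch passes to Nieves's issue by representation.
The 1/4 is divided into 4 equal shares of 1/16 among Ximena, Elena, Teodoro, Octavio.
Ximena is living and takes 1/16.
Elena is living and takes 1/16.
Teodoro is living and takes 1/16.
Octavio is living and takes 1/16.
Hugo predeceased; the 1/4 allotted to Hugo's branch passes to Hugo's issue by representation.
The 1/4 is divided into 2 equal shares of 1/8 among Pilar, Fernando.
Pilar is living and takes 1/8.
Fernando is living and takes 1/8.

Diego 1/4; Elena 1/16; Fernando 1/8; Octavio 1/16; Pilar 1/8; Ramiro 1/4; Teodoro 1/16; Ximena 1/16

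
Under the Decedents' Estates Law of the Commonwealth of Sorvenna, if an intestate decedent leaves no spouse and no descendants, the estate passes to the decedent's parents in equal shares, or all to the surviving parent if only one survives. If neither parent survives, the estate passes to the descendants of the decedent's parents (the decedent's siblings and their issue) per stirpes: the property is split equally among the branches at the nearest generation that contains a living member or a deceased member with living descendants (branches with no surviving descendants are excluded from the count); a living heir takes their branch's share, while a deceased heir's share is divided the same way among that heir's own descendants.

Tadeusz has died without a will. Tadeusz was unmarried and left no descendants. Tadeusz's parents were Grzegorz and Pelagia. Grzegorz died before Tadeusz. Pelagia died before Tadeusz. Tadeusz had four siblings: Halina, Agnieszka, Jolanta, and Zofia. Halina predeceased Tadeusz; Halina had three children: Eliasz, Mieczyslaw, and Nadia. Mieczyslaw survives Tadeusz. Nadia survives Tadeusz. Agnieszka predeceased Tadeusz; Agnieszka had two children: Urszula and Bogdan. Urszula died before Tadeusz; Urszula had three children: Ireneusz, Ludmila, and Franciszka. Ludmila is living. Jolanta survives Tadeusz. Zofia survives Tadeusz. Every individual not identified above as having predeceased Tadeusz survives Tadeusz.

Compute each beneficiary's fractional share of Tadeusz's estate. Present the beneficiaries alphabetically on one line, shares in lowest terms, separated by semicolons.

Neither parent survives and there are no descendants, so the estate passes to Tadeusz's siblings and their issue per stirpes.
The estate is divided into 4 equal shares of 1/4 among Halina, Agnieszka, Jolanta, Zofia.
Halina predeceased; the 1/4 allotted to Halina's branch passes to Halina's issue by representation.
The 1/4 is divided into 3 equal shares of 1/12 among Eliasz, Mieczyslaw, Nadia.
Eliasz is living and takes 1/12.
Mieczyslaw is living and takes 1/12.
Nadia is living and takes 1/12.
Agnieszka predeceased; the 1/4 allotted to Agnieszka's branch passes to Agnieszka's issue by representation.
The 1/4 is divided into 2 equal shares of 1/8 among Urszula, Bogdan.
Urszula predeceased; the 1/8 allotted to Urszula's branch passes to Urszula's issue by representation.
The 1/8 is divided into 3 equal shares of 1/24 among Ireneusz, Ludmila, Franciszka.
Ireneusz is living and takes 1/24.
Ludmila is living and takes 1/24.
Franciszka is living and takes 1/24.
Bogdan is living and takes 1/8.
Jolanta is living and takes 1/4.
Zofia is living and takes 1/4.

Bogdan 1/8; Eliasz 1/12; Franciszka 1/24; Ireneusz 1/24; Jolanta 1/4; Ludmila 1/24; Mieczyslaw 1/12; Nadia 1/12; Zofia 1/4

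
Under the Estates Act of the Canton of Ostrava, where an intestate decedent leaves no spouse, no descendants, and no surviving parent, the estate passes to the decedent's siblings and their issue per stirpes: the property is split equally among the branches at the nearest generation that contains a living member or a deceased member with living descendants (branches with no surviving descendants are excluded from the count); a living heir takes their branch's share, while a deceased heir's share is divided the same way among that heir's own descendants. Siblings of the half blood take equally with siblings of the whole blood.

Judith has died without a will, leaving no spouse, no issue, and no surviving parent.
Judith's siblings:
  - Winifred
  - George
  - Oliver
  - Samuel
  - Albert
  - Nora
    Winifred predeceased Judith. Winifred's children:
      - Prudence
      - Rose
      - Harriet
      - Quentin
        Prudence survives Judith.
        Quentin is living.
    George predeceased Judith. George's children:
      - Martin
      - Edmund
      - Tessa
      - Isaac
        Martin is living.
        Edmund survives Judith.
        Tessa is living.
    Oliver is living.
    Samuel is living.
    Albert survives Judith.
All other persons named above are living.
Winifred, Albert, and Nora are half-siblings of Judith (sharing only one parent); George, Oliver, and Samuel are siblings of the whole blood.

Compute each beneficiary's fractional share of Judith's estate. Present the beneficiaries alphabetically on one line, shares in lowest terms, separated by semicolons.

Albert 1/6; Edmund 1/24; Harriet 1/24; Isaac 1/24; Martin 1/24; Nora 1/6; Oliver 1/6; Prudence 1/24; Quentin 1/24; Rose 1/24; Samuel 1/6; Tessa 1/24

No spouse, descendants, or parent survives, so the estate passes to Judith's siblings per stirpes.
Half-blood and whole-blood siblings take equally under the stated rule.
The estate is divided into 6 equal shares of 1/6 among Winifred, George, Oliver, Samuel, Albert, Nora.
Winifred predeceased; the 1/6 allotted to Winifred's branch passes to Winifred's issue by representation.
The 1/6 is divided into 4 equal shares of 1/24 among Prudence, Rose, Harriet, Quentin.
Prudence is living and takes 1/24.
Rose is living and takes 1/24.
Harriet is living and takes 1/24.
Quentin is living and takes 1/24.
George predeceased; the 1/6 allotted to George's branch passes to George's issue by representation.
The 1/6 is divided into 4 equal shares of 1/24 among Martin, Edmund, Tessa, Isaac.
Martin is living and takes 1/24.
Edmund is living and takes 1/24.
Tessa is living and takes 1/24.
Isaac is living and takes 1/24.
Oliver is living and takes 1/6.
Samuel is living and takes 1/6.
Albert is living and takes 1/6.
Nora is living and takes 1/6.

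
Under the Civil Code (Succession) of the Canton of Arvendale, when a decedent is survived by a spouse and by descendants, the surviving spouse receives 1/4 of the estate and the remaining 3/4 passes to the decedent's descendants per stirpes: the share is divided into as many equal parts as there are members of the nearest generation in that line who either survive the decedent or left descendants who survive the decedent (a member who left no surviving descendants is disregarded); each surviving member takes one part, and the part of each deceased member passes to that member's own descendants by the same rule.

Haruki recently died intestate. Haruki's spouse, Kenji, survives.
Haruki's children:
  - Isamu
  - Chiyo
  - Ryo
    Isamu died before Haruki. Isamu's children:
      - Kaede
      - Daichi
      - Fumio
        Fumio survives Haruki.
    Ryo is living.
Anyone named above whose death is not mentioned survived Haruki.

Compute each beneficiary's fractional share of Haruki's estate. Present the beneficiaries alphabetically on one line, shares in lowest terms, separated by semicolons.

Chiyo 1/4; Daichi 1/12; Fumio 1/12; Kaede 1/12; Kenji 1/4; Ryo 1/4

Kenji, as surviving spouse, takes 1/4.
The remaining 3/4 passes to Haruki's descendants per stirpes.
The 3/4 is divided into 3 equal shares of 1/4 among Isamu, Chiyo, Ryo.
Isamu predeceased; the 1/4 allotted to Isamu's branch passes to Isamu's issue by representation.
The 1/4 is divided into 3 equal shares of 1/12 among Kaede, Daichi, Fumio.
Kaede is living and takes 1/12.
Daichi is living and takes 1/12.
Fumio is living and takes 1/12.
Chiyo is living and takes 1/4.
Ryo is living and takes 1/4.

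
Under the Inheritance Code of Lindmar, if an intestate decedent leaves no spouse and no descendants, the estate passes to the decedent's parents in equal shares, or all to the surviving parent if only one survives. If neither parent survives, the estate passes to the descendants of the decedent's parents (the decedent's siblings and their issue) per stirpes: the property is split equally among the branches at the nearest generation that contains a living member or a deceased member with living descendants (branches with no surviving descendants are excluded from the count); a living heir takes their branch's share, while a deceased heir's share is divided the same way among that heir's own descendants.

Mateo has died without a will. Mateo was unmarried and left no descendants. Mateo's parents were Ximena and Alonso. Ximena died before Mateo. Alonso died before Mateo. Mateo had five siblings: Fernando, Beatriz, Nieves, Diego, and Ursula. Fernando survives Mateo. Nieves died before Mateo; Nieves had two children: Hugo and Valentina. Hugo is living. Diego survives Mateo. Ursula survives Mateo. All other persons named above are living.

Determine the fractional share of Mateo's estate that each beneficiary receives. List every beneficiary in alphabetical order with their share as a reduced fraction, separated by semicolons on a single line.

Neither parent survives and there are no descendants, so the estate passes to Mateo's siblings and their issue per stirpes.
The estate is divided into 5 equal shares of 1/5 among Fernando, Beatriz, Nieves, Diego, Ursula.
Fernando is living and takes 1/5.
Beatriz is living and takes 1/5.
Nieves predeceased; the 1/5 allotted to Nieves's branch passes to Nieves's issue by representation.
The 1/5 is divided into 2 equal shares of 1/10 among Hugo, Valentina.
Hugo is living and takes 1/10.
Valentina is living and takes 1/10.
Diego is living and takes 1/5.
Ursula is living and takes 1/5.

Beatriz 1/5; Diego 1/5; Fernando 1/5; Hugo 1/10; Ursula 1/5; Valentina 1/10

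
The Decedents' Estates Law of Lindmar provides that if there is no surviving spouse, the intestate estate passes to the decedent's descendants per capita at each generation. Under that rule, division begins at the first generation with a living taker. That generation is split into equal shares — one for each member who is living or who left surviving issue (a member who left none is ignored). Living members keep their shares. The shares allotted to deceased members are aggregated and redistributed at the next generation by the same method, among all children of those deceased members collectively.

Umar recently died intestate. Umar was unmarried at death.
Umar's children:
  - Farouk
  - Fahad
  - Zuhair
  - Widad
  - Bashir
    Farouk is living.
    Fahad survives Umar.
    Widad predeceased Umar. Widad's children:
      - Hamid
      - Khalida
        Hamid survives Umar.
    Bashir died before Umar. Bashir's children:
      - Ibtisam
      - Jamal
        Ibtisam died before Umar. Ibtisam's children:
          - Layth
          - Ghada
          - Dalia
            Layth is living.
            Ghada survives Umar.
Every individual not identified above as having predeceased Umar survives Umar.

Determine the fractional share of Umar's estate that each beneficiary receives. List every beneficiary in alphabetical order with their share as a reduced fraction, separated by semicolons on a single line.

Dalia 1/30; Fahad 1/5; Farouk 1/5; Ghada 1/30; Hamid 1/10; Jamal 1/10; Khalida 1/10; Layth 1/30; Zuhair 1/5

There is no surviving spouse, so the entire estate passes to Umar's descendants per capita at each generation.
At generation 1 (Farouk, Fahad, Zuhair, Widad, Bashir) there are 5 shares of (1)/5 = 1/5 each.
Living: Farouk, Fahad, and Zuhair — each takes 1/5.
Deceased: Widad and Bashir. Their combined 2/5 is pooled and carried to generation 2.
At generation 2 (Hamid, Khalida, Ibtisam, Jamal) there are 4 shares of (2/5)/4 = 1/10 each.
Living: Hamid, Khalida, and Jamal — each takes 1/10.
Deceased: Ibtisam. That 1/10 share is carried to generation 3.
At generation 3 (Layth, Ghada, Dalia) there are 3 shares of (1/10)/3 = 1/30 each.
Living: Layth, Ghada, and Dalia — each takes 1/30.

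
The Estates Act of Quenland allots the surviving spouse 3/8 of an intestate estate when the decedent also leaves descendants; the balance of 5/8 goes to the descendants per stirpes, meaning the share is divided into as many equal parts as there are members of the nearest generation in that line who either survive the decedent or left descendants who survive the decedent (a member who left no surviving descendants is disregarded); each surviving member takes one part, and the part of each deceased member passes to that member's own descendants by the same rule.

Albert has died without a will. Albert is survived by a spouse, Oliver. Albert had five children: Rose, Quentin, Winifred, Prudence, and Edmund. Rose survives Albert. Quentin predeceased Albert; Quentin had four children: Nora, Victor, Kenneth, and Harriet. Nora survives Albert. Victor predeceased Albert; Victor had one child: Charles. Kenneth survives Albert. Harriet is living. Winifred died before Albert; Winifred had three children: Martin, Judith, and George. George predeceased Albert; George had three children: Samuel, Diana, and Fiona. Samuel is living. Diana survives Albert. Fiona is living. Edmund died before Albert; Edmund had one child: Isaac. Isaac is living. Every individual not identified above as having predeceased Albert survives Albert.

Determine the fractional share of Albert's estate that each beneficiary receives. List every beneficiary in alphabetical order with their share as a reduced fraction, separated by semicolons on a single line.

Charles 1/32; Diana 1/72; Fiona 1/72; Harriet 1/32; Isaac 1/8; Judith 1/24; Kenneth 1/32; Martin 1/24; Nora 1/32; Oliver 3/8; Prudence 1/8; Rose 1/8; Samuel 1/72

Oliver, as surviving spouse, takes 3/8.
The remaining 5/8 passes to Albert's descendants per stirpes.
The 5/8 is divided into 5 equal shares of 1/8 among Rose, Quentin, Winifred, Prudence, Edmund.
Rose is living and takes 1/8.
Quentin predeceased; the 1/8 allotted to Quentin's branch passes to Quentin's issue by representation.
The 1/8 is divided into 4 equal shares of 1/32 among Nora, Victor, Kenneth, Harriet.
Nora is living and takes 1/32.
Victor predeceased; the 1/32 allotted to Victor's branch passes to Victor's issue by representation.
Charles is the sole taker at this level and receives the full 1/32.
Kenneth is living and takes 1/32.
Harriet is living and takes 1/32.
Winifred predeceased; the 1/8 allotted to Winifred's branch passes to Winifred's issue by representation.
The 1/8 is divided into 3 equal shares of 1/24 among Martin, Judith, George.
Martin is living and takes 1/24.
Judith is living and takes 1/24.
George predeceased; the 1/24 allotted to George's branch passes to George's issue by representation.
The 1/24 is divided into 3 equal shares of 1/72 among Samuel, Diana, Fiona.
Samuel is living and takes 1/72.
Diana is living and takes 1/72.
Fiona is living and takes 1/72.
Prudence is living and takes 1/8.
Edmund predeceased; the 1/8 allotted to Edmund's branch passes to Edmund's issue by representation.
Isaac is the sole taker at this level and receives the full 1/8.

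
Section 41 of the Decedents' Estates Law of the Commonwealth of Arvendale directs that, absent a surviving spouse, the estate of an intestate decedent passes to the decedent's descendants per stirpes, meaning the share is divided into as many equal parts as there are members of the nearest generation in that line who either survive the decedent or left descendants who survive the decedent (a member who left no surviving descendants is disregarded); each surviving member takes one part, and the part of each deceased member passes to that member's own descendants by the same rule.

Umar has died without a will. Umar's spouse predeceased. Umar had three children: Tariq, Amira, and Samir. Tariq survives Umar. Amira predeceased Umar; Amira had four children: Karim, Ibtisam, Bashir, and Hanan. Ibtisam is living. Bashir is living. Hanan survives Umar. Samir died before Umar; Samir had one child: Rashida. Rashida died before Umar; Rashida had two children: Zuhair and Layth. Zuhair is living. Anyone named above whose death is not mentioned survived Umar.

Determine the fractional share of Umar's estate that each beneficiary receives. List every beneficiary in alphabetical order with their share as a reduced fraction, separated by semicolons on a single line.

There is no surviving spouse, so the entire estate passes to Umar's descendants per stirpes.
The estate is divided into 3 equal shares of 1/3 among Tariq, Amira, Samir.
Tariq is living and takes 1/3.
Amira predeceased; the 1/3 allotted to Amira's branch passes to Amira's issue by representation.
The 1/3 is divided into 4 equal shares of 1/12 among Karim, Ibtisam, Bashir, Hanan.
Karim is living and takes 1/12.
Ibtisam is living and takes 1/12.
Bashir is living and takes 1/12.
Hanan is living and takes 1/12.
Samir predeceased; the 1/3 allotted to Samir's branch passes to Samir's issue by representation.
Rashida's line is the sole branch at this level, so the full 1/3 passes to Rashida's issue by representation.
The 1/3 is divided into 2 equal shares of 1/6 among Zuhair, Layth.
Zuhair is living and takes 1/6.
Layth is living and takes 1/6.

Bashir 1/12; Hanan 1/12; Ibtisam 1/12; Karim 1/12; Layth 1/6; Tariq 1/3; Zuhair 1/6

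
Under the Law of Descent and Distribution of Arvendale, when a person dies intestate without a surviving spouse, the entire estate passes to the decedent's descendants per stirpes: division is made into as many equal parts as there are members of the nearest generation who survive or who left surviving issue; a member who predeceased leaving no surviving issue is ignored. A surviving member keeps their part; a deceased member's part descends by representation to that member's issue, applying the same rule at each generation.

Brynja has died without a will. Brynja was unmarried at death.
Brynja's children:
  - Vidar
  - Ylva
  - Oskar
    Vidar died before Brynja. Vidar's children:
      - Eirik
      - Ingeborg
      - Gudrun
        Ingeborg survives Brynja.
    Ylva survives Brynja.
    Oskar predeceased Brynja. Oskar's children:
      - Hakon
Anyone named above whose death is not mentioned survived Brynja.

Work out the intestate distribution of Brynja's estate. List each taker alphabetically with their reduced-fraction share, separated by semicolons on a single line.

Eirik 1/9; Gudrun 1/9; Hakon 1/3; Ingeborg 1/9; Ylva 1/3

There is no surviving spouse, so the entire estate passes to Brynja's descendants per stirpes.
The estate is divided into 3 equal shares of 1/3 among Vidar, Ylva, Oskar.
Vidar predeceased; the 1/3 allotted to Vidar's branch passes to Vidar's issue by representation.
The 1/3 is divided into 3 equal shares of 1/9 among Eirik, Ingeborg, Gudrun.
Eirik is living and takes 1/9.
Ingeborg is living and takes 1/9.
Gudrun is living and takes 1/9.
Ylva is living and takes 1/3.
Oskar predeceased; the 1/3 allotted to Oskar's branch passes to Oskar's issue by representation.
Hakon is the sole taker at this level and receives the full 1/3.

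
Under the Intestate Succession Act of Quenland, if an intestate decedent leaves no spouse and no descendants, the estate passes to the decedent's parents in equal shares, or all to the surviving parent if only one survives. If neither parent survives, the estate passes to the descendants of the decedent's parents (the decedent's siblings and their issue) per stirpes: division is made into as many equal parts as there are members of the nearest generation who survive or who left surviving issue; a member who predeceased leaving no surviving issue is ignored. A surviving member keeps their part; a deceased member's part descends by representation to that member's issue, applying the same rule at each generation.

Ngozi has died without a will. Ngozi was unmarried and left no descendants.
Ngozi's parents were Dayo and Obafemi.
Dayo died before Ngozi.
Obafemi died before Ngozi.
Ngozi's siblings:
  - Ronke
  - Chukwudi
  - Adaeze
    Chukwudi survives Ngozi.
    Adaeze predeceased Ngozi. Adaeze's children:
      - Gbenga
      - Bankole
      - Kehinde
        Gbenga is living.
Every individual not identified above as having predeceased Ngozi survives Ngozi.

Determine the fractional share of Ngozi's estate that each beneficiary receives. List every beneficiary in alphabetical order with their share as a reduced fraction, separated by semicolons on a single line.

Bankole 1/9; Chukwudi 1/3; Gbenga 1/9; Kehinde 1/9; Ronke 1/3

Neither parent survives and there are no descendants, so the estate passes to Ngozi's siblings and their issue per stirpes.
The estate is divided into 3 equal shares of 1/3 among Ronke, Chukwudi, Adaeze.
Ronke is living and takes 1/3.
Chukwudi is living and takes 1/3.
Adaeze predeceased; the 1/3 allotted to Adaeze's branch passes to Adaeze's issue by representation.
The 1/3 is divided into 3 equal shares of 1/9 among Gbenga, Bankole, Kehinde.
Gbenga is living and takes 1/9.
Bankole is living and takes 1/9.
Kehinde is living and takes 1/9.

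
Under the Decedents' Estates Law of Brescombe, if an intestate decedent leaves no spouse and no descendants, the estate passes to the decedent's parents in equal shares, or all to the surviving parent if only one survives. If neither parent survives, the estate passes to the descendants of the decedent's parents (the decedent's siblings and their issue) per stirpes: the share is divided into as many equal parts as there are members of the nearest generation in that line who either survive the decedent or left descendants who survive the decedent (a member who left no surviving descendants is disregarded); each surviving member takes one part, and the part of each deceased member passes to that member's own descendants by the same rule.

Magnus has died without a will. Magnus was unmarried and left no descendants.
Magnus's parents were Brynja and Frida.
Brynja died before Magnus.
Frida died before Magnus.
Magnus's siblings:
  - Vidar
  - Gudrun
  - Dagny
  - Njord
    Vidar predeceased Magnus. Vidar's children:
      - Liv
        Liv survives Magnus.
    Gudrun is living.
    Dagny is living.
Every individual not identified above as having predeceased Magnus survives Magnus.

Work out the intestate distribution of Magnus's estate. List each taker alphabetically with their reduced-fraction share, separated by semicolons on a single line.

Neither parent survives and there are no descendants, so the estate passes to Magnus's siblings and their issue per stirpes.
The estate is divided into 4 equal shares of 1/4 among Vidar, Gudrun, Dagny, Njord.
Vidar predeceased; the 1/4 allotted to Vidar's branch passes to Vidar's issue by representation.
Liv is the sole taker at this level and receives the full 1/4.
Gudrun is living and takes 1/4.
Dagny is living and takes 1/4.
Njord is living and takes 1/4.

Dagny 1/4; Gudrun 1/4; Liv 1/4; Njord 1/4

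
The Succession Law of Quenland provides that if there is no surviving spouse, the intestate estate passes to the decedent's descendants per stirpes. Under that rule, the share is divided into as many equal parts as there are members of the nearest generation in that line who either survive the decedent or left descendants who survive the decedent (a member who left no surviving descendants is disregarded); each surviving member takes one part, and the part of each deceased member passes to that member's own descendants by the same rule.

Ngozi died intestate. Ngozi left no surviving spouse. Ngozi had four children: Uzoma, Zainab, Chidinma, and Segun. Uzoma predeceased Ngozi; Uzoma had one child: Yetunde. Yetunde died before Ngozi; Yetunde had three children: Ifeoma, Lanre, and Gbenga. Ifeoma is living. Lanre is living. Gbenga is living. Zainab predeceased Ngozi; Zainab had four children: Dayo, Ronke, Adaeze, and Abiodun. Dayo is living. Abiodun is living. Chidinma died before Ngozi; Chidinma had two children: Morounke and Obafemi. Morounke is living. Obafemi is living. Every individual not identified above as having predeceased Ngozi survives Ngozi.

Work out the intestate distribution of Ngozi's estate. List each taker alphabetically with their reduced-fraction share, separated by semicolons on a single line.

Abiodun 1/16; Adaeze 1/16; Dayo 1/16; Gbenga 1/12; Ifeoma 1/12; Lanre 1/12; Morounke 1/8; Obafemi 1/8; Ronke 1/16; Segun 1/4

There is no surviving spouse, so the entire estate passes to Ngozi's descendants per stirpes.
The estate is divided into 4 equal shares of 1/4 among Uzoma, Zainab, Chidinma, Segun.
Uzoma predeceased; the 1/4 allotted to Uzoma's branch passes to Uzoma's issue by representation.
Yetunde's line is the sole branch at this level, so the full 1/4 passes to Yetunde's issue by representation.
The 1/4 is divided into 3 equal shares of 1/12 among Ifeoma, Lanre, Gbenga.
Ifeoma is living and takes 1/12.
Lanre is living and takes 1/12.
Gbenga is living and takes 1/12.
Zainab predeceased; the 1/4 allotted to Zainab's branch passes to Zainab's issue by representation.
The 1/4 is divided into 4 equal shares of 1/16 among Dayo, Ronke, Adaeze, Abiodun.
Dayo is living and takes 1/16.
Ronke is living and takes 1/16.
Adaeze is living and takes 1/16.
Abiodun is living and takes 1/16.
Chidinma predeceased; the 1/4 allotted to Chidinma's branch passes to Chidinma's issue by representation.
The 1/4 is divided into 2 equal shares of 1/8 among Morounke, Obafemi.
Morounke is living and takes 1/8.
Obafemi is living and takes 1/8.
Segun is living and takes 1/4.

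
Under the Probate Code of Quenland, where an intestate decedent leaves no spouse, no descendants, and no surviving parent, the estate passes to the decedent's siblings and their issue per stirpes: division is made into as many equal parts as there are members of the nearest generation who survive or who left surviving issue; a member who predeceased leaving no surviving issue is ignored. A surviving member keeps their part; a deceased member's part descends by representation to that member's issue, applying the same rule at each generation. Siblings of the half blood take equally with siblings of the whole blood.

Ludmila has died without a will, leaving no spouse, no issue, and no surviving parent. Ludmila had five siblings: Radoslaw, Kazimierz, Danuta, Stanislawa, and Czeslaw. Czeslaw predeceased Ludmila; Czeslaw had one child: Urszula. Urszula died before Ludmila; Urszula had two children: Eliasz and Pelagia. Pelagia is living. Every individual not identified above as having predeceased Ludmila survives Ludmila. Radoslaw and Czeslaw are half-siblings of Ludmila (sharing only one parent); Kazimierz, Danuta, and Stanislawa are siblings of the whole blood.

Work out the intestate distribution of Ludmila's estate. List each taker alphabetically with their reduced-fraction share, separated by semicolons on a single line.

No spouse, descendants, or parent survives, so the estate passes to Ludmila's siblings per stirpes.
Half-blood and whole-blood siblings take equally under the stated rule.
The estate is divided into 5 equal shares of 1/5 among Radoslaw, Kazimierz, Danuta, Stanislawa, Czeslaw.
Radoslaw is living and takes 1/5.
Kazimierz is living and takes 1/5.
Danuta is living and takes 1/5.
Stanislawa is living and takes 1/5.
Czeslaw predeceased; the 1/5 allotted to Czeslaw's branch passes to Czeslaw's issue by representation.
Urszula's line is the sole branch at this level, so the full 1/5 passes to Urszula's issue by representation.
The 1/5 is divided into 2 equal shares of 1/10 among Eliasz, Pelagia.
Eliasz is living and takes 1/10.
Pelagia is living and takes 1/10.

Danuta 1/5; Eliasz 1/10; Kazimierz 1/5; Pelagia 1/10; Radoslaw 1/5; Stanislawa 1/5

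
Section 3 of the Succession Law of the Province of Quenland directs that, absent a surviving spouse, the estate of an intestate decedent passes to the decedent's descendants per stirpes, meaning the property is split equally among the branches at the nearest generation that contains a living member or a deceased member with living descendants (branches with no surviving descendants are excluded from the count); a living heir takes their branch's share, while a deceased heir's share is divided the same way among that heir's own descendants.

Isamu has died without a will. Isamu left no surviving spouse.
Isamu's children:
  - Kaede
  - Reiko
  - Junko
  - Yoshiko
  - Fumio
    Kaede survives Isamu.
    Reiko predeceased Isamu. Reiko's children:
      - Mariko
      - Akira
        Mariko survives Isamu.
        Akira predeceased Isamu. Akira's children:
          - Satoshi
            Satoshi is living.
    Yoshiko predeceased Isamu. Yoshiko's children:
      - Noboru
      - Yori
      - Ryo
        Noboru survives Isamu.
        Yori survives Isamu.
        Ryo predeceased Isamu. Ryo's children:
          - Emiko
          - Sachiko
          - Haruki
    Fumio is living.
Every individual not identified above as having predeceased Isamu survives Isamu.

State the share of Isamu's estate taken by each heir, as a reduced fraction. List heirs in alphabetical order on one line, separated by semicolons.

Emiko 1/45; Fumio 1/5; Haruki 1/45; Junko 1/5; Kaede 1/5; Mariko 1/10; Noboru 1/15; Sachiko 1/45; Satoshi 1/10; Yori 1/15

There is no surviving spouse, so the entire estate passes to Isamu's descendants per stirpes.
The estate is divided into 5 equal shares of 1/5 among Kaede, Reiko, Junko, Yoshiko, Fumio.
Kaede is living and takes 1/5.
Reiko predeceased; the 1/5 allotted to Reiko's branch passes to Reiko's issue by representation.
The 1/5 is divided into 2 equal shares of 1/10 among Mariko, Akira.
Mariko is living and takes 1/10.
Akira predeceased; the 1/10 allotted to Akira's branch passes to Akira's issue by representation.
Satoshi is the sole taker at this level and receives the full 1/10.
Junko is living and takes 1/5.
Yoshiko predeceased; the 1/5 allotted to Yoshiko's branch passes to Yoshiko's issue by representation.
The 1/5 is divided into 3 equal shares of 1/15 among Noboru, Yori, Ryo.
Noboru is living and takes 1/15.
Yori is living and takes 1/15.
Ryo predeceased; the 1/15 allotted to Ryo's branch passes to Ryo's issue by representation.
The 1/15 is divided into 3 equal shares of 1/45 among Emiko, Sachiko, Haruki.
Emiko is living and takes 1/45.
Sachiko is living and takes 1/45.
Haruki is living and takes 1/45.
Fumio is living and takes 1/5.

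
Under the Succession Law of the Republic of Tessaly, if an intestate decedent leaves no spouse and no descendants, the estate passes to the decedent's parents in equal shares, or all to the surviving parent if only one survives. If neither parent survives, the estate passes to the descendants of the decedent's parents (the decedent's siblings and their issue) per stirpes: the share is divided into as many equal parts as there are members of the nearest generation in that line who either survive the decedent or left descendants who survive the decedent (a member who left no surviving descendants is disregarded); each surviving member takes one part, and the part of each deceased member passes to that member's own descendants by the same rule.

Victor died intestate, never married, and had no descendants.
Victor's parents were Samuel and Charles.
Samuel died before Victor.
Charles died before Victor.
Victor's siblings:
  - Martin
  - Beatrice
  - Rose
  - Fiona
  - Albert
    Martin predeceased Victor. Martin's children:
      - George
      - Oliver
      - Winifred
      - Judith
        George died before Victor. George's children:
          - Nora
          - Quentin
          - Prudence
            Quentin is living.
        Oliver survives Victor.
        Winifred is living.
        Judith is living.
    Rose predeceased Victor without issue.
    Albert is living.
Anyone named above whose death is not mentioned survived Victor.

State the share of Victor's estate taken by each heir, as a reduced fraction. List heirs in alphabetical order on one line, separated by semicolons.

Neither parent survives and there are no descendants, so the estate passes to Victor's siblings and their issue per stirpes.
Rose left no surviving issue, so that branch lapses and is disregarded.
The estate is divided into 4 equal shares of 1/4 among Martin, Beatrice, Fiona, Albert.
Martin predeceased; the 1/4 allotted to Martin's branch passes to Martin's issue by representation.
The 1/4 is divided into 4 equal shares of 1/16 among George, Oliver, Winifred, Judith.
George predeceased; the 1/16 allotted to George's branch passes to George's issue by representation.
The 1/16 is divided into 3 equal shares of 1/48 among Nora, Quentin, Prudence.
Nora is living and takes 1/48.
Quentin is living and takes 1/48.
Prudence is living and takes 1/48.
Oliver is living and takes 1/16.
Winifred is living and takes 1/16.
Judith is living and takes 1/16.
Beatrice is living and takes 1/4.
Fiona is living and takes 1/4.
Albert is living and takes 1/4.

Albert 1/4; Beatrice 1/4; Fiona 1/4; Judith 1/16; Nora 1/48; Oliver 1/16; Prudence 1/48; Quentin 1/48; Winifred 1/16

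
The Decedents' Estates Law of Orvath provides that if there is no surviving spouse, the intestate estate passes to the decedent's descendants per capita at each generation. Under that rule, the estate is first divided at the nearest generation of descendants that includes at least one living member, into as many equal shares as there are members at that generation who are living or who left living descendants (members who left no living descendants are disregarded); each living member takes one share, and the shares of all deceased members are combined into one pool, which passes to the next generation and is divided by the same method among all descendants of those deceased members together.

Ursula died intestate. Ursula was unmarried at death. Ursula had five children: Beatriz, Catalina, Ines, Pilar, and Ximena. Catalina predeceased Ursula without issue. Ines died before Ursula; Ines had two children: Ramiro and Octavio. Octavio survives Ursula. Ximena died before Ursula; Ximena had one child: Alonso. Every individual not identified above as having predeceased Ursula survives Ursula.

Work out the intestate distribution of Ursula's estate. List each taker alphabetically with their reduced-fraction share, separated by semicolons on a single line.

There is no surviving spouse, so the entire estate passes to Ursula's descendants per capita at each generation.
At generation 1 (Beatriz, Ines, Pilar, Ximena) there are 4 shares of (1)/4 = 1/4 each.
Living: Beatriz and Pilar — each takes 1/4.
Deceased: Ines and Ximena. Their combined 1/2 is pooled and carried to generation 2.
At generation 2 (Ramiro, Octavio, Alonso) there are 3 shares of (1/2)/3 = 1/6 each.
Living: Ramiro, Octavio, and Alonso — each takes 1/6.

Alonso 1/6; Beatriz 1/4; Octavio 1/6; Pilar 1/4; Ramiro 1/6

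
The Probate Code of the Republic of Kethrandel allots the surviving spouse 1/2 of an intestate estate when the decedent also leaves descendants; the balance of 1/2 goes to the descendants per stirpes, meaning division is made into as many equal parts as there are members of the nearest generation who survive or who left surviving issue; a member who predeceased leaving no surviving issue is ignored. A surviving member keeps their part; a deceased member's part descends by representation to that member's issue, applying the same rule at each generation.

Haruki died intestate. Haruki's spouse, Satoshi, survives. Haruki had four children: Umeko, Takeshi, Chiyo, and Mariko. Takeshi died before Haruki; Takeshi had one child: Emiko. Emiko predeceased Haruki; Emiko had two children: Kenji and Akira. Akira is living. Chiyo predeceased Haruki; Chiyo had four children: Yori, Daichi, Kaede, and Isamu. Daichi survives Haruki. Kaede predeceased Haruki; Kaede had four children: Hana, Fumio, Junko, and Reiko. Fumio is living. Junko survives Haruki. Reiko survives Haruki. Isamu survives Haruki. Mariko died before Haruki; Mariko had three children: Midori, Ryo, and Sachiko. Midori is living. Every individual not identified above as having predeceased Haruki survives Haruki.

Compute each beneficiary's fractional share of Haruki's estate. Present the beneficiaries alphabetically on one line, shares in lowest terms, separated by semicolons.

Satoshi, as surviving spouse, takes 1/2.
The remaining 1/2 passes to Haruki's descendants per stirpes.
The 1/2 is divided into 4 equal shares of 1/8 among Umeko, Takeshi, Chiyo, Mariko.
Umeko is living and takes 1/8.
Takeshi predeceased; the 1/8 allotted to Takeshi's branch passes to Takeshi's issue by representation.
Emiko's line is the sole branch at this level, so the full 1/8 passes to Emiko's issue by representation.
The 1/8 is divided into 2 equal shares of 1/16 among Kenji, Akira.
Kenji is living and takes 1/16.
Akira is living and takes 1/16.
Chiyo predeceased; the 1/8 allotted to Chiyo's branch passes to Chiyo's issue by representation.
The 1/8 is divided into 4 equal shares of 1/32 among Yori, Daichi, Kaede, Isamu.
Yori is living and takes 1/32.
Daichi is living and takes 1/32.
Kaede predeceased; the 1/32 allotted to Kaede's branch passes to Kaede's issue by representation.
The 1/32 is divided into 4 equal shares of 1/128 among Hana, Fumio, Junko, Reiko.
Hana is living and takes 1/128.
Fumio is living and takes 1/128.
Junko is living and takes 1/128.
Reiko is living and takes 1/128.
Isamu is living and takes 1/32.
Mariko predeceased; the 1/8 allotted to Mariko's branch passes to Mariko's issue by representation.
The 1/8 is divided into 3 equal shares of 1/24 among Midori, Ryo, Sachiko.
Midori is living and takes 1/24.
Ryo is living and takes 1/24.
Sachiko is living and takes 1/24.

Akira 1/16; Daichi 1/32; Fumio 1/128; Hana 1/128; Isamu 1/32; Junko 1/128; Kenji 1/16; Midori 1/24; Reiko 1/128; Ryo 1/24; Sachiko 1/24; Satoshi 1/2; Umeko 1/8; Yori 1/32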